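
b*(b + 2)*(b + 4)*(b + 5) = b^4 + 11*b^3 + 38*b^2 + 40*b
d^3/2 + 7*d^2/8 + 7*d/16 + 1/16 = (d/2 + 1/2)*(d + 1/4)*(d + 1/2)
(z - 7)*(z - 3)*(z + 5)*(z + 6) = z^4 + z^3 - 59*z^2 - 69*z + 630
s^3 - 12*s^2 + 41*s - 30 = (s - 6)*(s - 5)*(s - 1)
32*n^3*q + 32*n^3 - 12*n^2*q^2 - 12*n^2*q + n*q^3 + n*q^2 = (-8*n + q)*(-4*n + q)*(n*q + n)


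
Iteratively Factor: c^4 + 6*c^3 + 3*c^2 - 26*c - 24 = (c + 1)*(c^3 + 5*c^2 - 2*c - 24) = (c + 1)*(c + 4)*(c^2 + c - 6) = (c - 2)*(c + 1)*(c + 4)*(c + 3)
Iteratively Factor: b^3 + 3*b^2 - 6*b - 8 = (b + 4)*(b^2 - b - 2) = (b + 1)*(b + 4)*(b - 2)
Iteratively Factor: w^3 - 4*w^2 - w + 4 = (w - 1)*(w^2 - 3*w - 4) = (w - 4)*(w - 1)*(w + 1)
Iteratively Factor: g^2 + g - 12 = (g - 3)*(g + 4)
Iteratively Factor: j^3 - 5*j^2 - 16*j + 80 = (j - 5)*(j^2 - 16) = (j - 5)*(j + 4)*(j - 4)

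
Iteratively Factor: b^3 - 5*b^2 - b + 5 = (b + 1)*(b^2 - 6*b + 5) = (b - 1)*(b + 1)*(b - 5)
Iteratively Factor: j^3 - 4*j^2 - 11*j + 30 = (j - 2)*(j^2 - 2*j - 15) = (j - 5)*(j - 2)*(j + 3)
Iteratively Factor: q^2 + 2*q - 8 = (q + 4)*(q - 2)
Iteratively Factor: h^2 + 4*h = (h)*(h + 4)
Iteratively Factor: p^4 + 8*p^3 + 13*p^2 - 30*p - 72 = (p + 3)*(p^3 + 5*p^2 - 2*p - 24) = (p + 3)^2*(p^2 + 2*p - 8) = (p + 3)^2*(p + 4)*(p - 2)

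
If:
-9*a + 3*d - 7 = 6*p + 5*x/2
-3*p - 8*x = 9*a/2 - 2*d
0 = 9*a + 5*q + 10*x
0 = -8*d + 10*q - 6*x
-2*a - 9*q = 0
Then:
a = -2520/3947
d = -791/3947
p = -6146/11841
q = 560/3947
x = 1988/3947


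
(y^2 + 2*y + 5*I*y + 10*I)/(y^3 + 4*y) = (y^2 + y*(2 + 5*I) + 10*I)/(y*(y^2 + 4))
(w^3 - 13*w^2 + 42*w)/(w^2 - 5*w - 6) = w*(w - 7)/(w + 1)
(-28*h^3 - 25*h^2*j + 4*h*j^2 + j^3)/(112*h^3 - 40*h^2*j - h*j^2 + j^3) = (-h - j)/(4*h - j)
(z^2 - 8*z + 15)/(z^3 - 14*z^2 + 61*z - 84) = (z - 5)/(z^2 - 11*z + 28)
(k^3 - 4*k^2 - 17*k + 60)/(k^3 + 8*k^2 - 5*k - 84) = (k - 5)/(k + 7)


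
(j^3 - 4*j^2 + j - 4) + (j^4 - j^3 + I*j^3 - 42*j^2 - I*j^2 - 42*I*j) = j^4 + I*j^3 - 46*j^2 - I*j^2 + j - 42*I*j - 4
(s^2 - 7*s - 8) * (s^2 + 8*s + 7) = s^4 + s^3 - 57*s^2 - 113*s - 56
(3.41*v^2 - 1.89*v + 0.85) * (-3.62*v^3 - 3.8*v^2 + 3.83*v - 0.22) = -12.3442*v^5 - 6.1162*v^4 + 17.1653*v^3 - 11.2189*v^2 + 3.6713*v - 0.187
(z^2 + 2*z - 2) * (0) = 0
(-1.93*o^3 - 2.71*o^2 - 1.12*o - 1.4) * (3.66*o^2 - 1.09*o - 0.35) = -7.0638*o^5 - 7.8149*o^4 - 0.469800000000001*o^3 - 2.9547*o^2 + 1.918*o + 0.49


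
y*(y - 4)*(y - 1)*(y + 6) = y^4 + y^3 - 26*y^2 + 24*y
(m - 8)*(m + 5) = m^2 - 3*m - 40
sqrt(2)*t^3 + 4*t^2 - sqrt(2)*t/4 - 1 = (t - 1/2)*(t + 2*sqrt(2))*(sqrt(2)*t + sqrt(2)/2)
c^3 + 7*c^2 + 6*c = c*(c + 1)*(c + 6)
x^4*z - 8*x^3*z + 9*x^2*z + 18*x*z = x*(x - 6)*(x - 3)*(x*z + z)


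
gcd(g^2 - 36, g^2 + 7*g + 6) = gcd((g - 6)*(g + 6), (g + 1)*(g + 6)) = g + 6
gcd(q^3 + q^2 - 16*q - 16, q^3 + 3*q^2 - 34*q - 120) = q + 4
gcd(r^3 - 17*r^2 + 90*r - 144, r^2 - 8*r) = r - 8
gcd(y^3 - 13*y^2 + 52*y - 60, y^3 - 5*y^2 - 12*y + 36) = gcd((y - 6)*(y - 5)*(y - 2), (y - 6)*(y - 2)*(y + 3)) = y^2 - 8*y + 12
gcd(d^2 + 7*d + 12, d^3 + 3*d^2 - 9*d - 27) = d + 3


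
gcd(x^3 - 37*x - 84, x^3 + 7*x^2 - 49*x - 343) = x - 7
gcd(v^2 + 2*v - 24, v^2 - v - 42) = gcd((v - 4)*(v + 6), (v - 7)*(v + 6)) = v + 6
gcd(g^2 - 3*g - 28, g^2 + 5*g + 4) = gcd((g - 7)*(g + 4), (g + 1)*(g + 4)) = g + 4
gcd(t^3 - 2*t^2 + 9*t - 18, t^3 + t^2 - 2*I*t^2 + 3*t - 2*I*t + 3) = t - 3*I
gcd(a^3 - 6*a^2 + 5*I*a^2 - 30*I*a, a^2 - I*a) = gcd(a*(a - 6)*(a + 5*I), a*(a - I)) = a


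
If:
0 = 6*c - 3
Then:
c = 1/2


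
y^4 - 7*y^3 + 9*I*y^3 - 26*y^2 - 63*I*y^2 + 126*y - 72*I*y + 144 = (y - 8)*(y + 1)*(y + 3*I)*(y + 6*I)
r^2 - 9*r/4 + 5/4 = (r - 5/4)*(r - 1)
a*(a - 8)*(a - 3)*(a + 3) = a^4 - 8*a^3 - 9*a^2 + 72*a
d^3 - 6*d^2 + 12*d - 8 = (d - 2)^3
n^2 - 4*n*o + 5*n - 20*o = (n + 5)*(n - 4*o)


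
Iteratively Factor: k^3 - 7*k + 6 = (k + 3)*(k^2 - 3*k + 2) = (k - 1)*(k + 3)*(k - 2)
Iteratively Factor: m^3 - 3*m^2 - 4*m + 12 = (m + 2)*(m^2 - 5*m + 6) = (m - 3)*(m + 2)*(m - 2)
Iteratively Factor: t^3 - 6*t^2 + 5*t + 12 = (t - 4)*(t^2 - 2*t - 3) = (t - 4)*(t + 1)*(t - 3)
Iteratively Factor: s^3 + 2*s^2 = (s)*(s^2 + 2*s) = s^2*(s + 2)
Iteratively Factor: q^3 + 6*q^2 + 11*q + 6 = (q + 2)*(q^2 + 4*q + 3) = (q + 2)*(q + 3)*(q + 1)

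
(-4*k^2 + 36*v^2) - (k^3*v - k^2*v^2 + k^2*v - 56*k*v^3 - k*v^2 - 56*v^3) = -k^3*v + k^2*v^2 - k^2*v - 4*k^2 + 56*k*v^3 + k*v^2 + 56*v^3 + 36*v^2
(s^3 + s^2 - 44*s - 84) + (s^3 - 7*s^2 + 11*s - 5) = 2*s^3 - 6*s^2 - 33*s - 89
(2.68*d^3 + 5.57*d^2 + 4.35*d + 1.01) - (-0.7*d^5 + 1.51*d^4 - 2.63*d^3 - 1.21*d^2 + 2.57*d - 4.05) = 0.7*d^5 - 1.51*d^4 + 5.31*d^3 + 6.78*d^2 + 1.78*d + 5.06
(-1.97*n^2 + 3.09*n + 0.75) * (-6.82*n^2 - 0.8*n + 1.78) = 13.4354*n^4 - 19.4978*n^3 - 11.0936*n^2 + 4.9002*n + 1.335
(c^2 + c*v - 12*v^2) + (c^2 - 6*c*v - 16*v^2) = 2*c^2 - 5*c*v - 28*v^2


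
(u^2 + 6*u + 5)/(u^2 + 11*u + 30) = (u + 1)/(u + 6)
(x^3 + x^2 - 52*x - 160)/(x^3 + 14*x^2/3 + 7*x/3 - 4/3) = 3*(x^2 - 3*x - 40)/(3*x^2 + 2*x - 1)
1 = 1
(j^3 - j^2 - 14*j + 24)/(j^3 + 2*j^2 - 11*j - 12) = (j - 2)/(j + 1)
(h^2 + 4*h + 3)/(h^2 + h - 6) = (h + 1)/(h - 2)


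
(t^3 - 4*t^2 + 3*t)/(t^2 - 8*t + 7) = t*(t - 3)/(t - 7)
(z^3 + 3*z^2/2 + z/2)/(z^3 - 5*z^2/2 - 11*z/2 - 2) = z/(z - 4)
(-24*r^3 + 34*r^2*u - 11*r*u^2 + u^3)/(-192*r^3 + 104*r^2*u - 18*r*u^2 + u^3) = (r - u)/(8*r - u)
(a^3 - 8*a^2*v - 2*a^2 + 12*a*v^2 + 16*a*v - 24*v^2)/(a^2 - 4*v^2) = (a^2 - 6*a*v - 2*a + 12*v)/(a + 2*v)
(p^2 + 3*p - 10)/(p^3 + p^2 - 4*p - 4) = (p + 5)/(p^2 + 3*p + 2)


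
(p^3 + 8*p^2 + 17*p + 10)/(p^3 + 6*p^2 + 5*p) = (p + 2)/p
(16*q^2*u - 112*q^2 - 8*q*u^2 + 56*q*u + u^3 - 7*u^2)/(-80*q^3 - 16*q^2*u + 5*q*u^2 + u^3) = (-4*q*u + 28*q + u^2 - 7*u)/(20*q^2 + 9*q*u + u^2)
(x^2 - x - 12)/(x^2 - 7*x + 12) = (x + 3)/(x - 3)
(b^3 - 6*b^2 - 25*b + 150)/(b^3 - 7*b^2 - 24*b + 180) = (b - 5)/(b - 6)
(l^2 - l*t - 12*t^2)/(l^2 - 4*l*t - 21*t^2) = (-l + 4*t)/(-l + 7*t)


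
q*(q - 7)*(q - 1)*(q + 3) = q^4 - 5*q^3 - 17*q^2 + 21*q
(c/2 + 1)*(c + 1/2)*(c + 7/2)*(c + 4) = c^4/2 + 5*c^3 + 135*c^2/8 + 85*c/4 + 7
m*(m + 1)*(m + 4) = m^3 + 5*m^2 + 4*m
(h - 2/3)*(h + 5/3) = h^2 + h - 10/9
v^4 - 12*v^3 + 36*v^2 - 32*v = v*(v - 8)*(v - 2)^2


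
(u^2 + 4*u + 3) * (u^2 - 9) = u^4 + 4*u^3 - 6*u^2 - 36*u - 27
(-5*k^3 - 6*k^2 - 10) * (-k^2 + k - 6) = 5*k^5 + k^4 + 24*k^3 + 46*k^2 - 10*k + 60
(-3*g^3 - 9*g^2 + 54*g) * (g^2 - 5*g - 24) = -3*g^5 + 6*g^4 + 171*g^3 - 54*g^2 - 1296*g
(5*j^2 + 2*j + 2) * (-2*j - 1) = -10*j^3 - 9*j^2 - 6*j - 2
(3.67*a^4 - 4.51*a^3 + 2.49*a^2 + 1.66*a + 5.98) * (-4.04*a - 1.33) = -14.8268*a^5 + 13.3393*a^4 - 4.0613*a^3 - 10.0181*a^2 - 26.367*a - 7.9534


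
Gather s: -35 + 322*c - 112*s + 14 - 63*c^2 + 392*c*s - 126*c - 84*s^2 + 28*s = -63*c^2 + 196*c - 84*s^2 + s*(392*c - 84) - 21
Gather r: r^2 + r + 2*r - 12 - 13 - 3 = r^2 + 3*r - 28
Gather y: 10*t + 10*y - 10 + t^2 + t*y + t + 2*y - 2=t^2 + 11*t + y*(t + 12) - 12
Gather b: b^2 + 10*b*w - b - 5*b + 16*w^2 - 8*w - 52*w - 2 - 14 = b^2 + b*(10*w - 6) + 16*w^2 - 60*w - 16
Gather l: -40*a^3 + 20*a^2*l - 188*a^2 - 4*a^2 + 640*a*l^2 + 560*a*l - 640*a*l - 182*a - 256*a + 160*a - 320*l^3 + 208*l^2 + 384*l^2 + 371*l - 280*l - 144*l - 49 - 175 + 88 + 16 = -40*a^3 - 192*a^2 - 278*a - 320*l^3 + l^2*(640*a + 592) + l*(20*a^2 - 80*a - 53) - 120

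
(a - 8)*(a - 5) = a^2 - 13*a + 40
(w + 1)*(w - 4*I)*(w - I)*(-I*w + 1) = -I*w^4 - 4*w^3 - I*w^3 - 4*w^2 - I*w^2 - 4*w - I*w - 4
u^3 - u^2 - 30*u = u*(u - 6)*(u + 5)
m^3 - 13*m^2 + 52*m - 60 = (m - 6)*(m - 5)*(m - 2)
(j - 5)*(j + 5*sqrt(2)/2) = j^2 - 5*j + 5*sqrt(2)*j/2 - 25*sqrt(2)/2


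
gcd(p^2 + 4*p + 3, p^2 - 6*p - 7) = p + 1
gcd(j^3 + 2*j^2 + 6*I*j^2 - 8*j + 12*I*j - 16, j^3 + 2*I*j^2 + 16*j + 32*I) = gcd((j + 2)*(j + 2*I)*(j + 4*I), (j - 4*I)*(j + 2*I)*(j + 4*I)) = j^2 + 6*I*j - 8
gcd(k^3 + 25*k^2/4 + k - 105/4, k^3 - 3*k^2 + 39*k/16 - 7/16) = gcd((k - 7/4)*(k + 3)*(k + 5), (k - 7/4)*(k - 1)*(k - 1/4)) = k - 7/4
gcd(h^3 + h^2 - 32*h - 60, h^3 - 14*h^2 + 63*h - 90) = h - 6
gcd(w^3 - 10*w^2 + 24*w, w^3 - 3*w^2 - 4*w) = w^2 - 4*w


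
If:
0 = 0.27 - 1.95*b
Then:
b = 0.14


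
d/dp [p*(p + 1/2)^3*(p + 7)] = 5*p^4 + 34*p^3 + 135*p^2/4 + 43*p/4 + 7/8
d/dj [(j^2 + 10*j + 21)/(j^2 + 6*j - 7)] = -4/(j^2 - 2*j + 1)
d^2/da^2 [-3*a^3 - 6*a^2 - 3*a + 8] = -18*a - 12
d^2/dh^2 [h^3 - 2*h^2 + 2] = 6*h - 4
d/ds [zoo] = 0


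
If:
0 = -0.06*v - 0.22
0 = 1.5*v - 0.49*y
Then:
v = -3.67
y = -11.22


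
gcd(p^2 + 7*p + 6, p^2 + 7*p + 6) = p^2 + 7*p + 6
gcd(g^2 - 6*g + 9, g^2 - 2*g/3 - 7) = g - 3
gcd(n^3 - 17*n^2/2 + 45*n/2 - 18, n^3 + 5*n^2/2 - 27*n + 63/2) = n^2 - 9*n/2 + 9/2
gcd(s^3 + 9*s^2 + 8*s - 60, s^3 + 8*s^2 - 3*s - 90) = s^2 + 11*s + 30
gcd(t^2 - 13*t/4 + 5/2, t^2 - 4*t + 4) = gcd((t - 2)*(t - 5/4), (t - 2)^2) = t - 2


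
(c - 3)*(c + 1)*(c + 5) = c^3 + 3*c^2 - 13*c - 15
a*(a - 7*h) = a^2 - 7*a*h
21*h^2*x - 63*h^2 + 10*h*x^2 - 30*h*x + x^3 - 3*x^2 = (3*h + x)*(7*h + x)*(x - 3)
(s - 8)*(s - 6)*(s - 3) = s^3 - 17*s^2 + 90*s - 144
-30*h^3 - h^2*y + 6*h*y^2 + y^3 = (-2*h + y)*(3*h + y)*(5*h + y)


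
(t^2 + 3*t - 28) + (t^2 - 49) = 2*t^2 + 3*t - 77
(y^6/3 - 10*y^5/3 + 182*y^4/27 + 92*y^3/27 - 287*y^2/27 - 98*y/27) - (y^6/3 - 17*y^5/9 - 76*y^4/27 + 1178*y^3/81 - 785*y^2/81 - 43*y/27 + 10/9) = -13*y^5/9 + 86*y^4/9 - 902*y^3/81 - 76*y^2/81 - 55*y/27 - 10/9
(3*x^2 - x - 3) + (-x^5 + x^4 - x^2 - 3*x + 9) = -x^5 + x^4 + 2*x^2 - 4*x + 6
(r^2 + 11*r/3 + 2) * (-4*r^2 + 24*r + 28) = -4*r^4 + 28*r^3/3 + 108*r^2 + 452*r/3 + 56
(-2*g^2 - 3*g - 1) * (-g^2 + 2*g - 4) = 2*g^4 - g^3 + 3*g^2 + 10*g + 4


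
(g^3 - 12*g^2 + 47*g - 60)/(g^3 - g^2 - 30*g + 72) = (g - 5)/(g + 6)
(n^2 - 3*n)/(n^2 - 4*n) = (n - 3)/(n - 4)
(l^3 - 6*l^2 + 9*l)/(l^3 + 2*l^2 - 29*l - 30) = l*(l^2 - 6*l + 9)/(l^3 + 2*l^2 - 29*l - 30)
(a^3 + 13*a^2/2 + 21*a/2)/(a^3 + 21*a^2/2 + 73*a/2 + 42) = a/(a + 4)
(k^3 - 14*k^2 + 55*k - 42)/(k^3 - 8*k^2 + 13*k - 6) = (k - 7)/(k - 1)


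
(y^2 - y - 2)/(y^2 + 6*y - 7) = (y^2 - y - 2)/(y^2 + 6*y - 7)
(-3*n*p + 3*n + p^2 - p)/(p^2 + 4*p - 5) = (-3*n + p)/(p + 5)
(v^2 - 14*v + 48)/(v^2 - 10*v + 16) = (v - 6)/(v - 2)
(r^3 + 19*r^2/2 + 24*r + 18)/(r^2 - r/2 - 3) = (r^2 + 8*r + 12)/(r - 2)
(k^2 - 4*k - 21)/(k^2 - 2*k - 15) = (k - 7)/(k - 5)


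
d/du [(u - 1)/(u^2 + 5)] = (u^2 - 2*u*(u - 1) + 5)/(u^2 + 5)^2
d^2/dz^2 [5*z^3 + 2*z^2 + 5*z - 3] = 30*z + 4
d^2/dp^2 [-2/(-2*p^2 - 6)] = 6*(p^2 - 1)/(p^2 + 3)^3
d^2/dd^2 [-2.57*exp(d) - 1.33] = -2.57*exp(d)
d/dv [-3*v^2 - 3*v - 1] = -6*v - 3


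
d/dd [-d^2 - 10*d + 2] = -2*d - 10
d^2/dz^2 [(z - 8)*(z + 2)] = 2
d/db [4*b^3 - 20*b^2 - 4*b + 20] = 12*b^2 - 40*b - 4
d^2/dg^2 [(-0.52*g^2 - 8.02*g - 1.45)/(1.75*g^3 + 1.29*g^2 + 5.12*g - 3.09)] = (-3.185*g^6 - 147.3675*g^5 - 133.9632*g^4 + 32.154628*g^3 - 625.284102*g^2 - 296.318142*g - 351.277106)/(5.359375*g^9 + 11.851875*g^8 + 55.776525*g^7 + 43.107714*g^6 + 121.332126*g^5 - 80.094879*g^4 + 61.892261*g^3 - 206.056341*g^2 + 146.658816*g - 29.503629)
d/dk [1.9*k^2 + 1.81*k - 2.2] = 3.8*k + 1.81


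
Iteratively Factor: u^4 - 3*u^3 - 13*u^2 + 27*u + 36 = (u - 4)*(u^3 + u^2 - 9*u - 9) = (u - 4)*(u - 3)*(u^2 + 4*u + 3) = (u - 4)*(u - 3)*(u + 3)*(u + 1)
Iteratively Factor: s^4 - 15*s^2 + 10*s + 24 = (s + 4)*(s^3 - 4*s^2 + s + 6) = (s - 2)*(s + 4)*(s^2 - 2*s - 3) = (s - 3)*(s - 2)*(s + 4)*(s + 1)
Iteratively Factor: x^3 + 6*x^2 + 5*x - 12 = (x + 3)*(x^2 + 3*x - 4) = (x - 1)*(x + 3)*(x + 4)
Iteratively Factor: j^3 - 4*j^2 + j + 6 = (j - 3)*(j^2 - j - 2) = (j - 3)*(j + 1)*(j - 2)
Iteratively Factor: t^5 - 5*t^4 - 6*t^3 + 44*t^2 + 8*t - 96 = (t - 2)*(t^4 - 3*t^3 - 12*t^2 + 20*t + 48) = (t - 2)*(t + 2)*(t^3 - 5*t^2 - 2*t + 24) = (t - 2)*(t + 2)^2*(t^2 - 7*t + 12) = (t - 4)*(t - 2)*(t + 2)^2*(t - 3)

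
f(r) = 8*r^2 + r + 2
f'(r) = 16*r + 1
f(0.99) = 10.83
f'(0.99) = 16.84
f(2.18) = 42.20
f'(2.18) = 35.88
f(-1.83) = 26.96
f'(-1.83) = -28.28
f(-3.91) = 120.39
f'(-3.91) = -61.56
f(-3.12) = 76.76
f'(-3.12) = -48.92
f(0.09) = 2.15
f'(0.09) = 2.44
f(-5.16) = 209.84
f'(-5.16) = -81.56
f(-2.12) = 35.84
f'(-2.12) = -32.92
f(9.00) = 659.00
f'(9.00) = 145.00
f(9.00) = 659.00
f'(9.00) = 145.00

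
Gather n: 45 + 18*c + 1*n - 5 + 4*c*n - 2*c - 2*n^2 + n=16*c - 2*n^2 + n*(4*c + 2) + 40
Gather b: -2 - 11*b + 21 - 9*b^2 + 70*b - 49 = -9*b^2 + 59*b - 30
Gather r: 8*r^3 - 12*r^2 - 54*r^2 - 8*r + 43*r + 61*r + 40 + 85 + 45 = 8*r^3 - 66*r^2 + 96*r + 170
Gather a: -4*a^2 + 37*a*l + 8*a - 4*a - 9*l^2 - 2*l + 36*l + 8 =-4*a^2 + a*(37*l + 4) - 9*l^2 + 34*l + 8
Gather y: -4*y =-4*y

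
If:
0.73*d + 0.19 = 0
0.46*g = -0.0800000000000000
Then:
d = -0.26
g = -0.17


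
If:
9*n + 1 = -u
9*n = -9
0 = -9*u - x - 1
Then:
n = -1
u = 8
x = -73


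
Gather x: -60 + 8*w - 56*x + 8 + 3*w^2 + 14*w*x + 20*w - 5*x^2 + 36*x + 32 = 3*w^2 + 28*w - 5*x^2 + x*(14*w - 20) - 20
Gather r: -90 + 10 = -80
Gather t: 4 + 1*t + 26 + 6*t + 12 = 7*t + 42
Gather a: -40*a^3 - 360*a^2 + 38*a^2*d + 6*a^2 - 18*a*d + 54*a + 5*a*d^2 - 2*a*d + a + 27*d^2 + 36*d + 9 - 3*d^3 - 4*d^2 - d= -40*a^3 + a^2*(38*d - 354) + a*(5*d^2 - 20*d + 55) - 3*d^3 + 23*d^2 + 35*d + 9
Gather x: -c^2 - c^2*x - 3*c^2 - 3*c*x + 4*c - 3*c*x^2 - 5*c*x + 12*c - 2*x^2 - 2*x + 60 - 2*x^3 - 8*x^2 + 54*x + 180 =-4*c^2 + 16*c - 2*x^3 + x^2*(-3*c - 10) + x*(-c^2 - 8*c + 52) + 240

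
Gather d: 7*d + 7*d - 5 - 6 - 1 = 14*d - 12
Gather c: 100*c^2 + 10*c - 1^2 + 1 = 100*c^2 + 10*c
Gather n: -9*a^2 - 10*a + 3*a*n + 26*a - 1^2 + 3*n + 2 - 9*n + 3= -9*a^2 + 16*a + n*(3*a - 6) + 4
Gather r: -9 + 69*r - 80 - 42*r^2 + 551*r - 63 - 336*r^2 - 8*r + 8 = -378*r^2 + 612*r - 144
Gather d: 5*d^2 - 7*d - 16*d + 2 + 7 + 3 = 5*d^2 - 23*d + 12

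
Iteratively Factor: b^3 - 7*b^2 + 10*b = (b - 5)*(b^2 - 2*b) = b*(b - 5)*(b - 2)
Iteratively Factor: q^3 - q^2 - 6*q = (q)*(q^2 - q - 6) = q*(q - 3)*(q + 2)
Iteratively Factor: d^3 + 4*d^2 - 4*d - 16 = (d + 2)*(d^2 + 2*d - 8) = (d + 2)*(d + 4)*(d - 2)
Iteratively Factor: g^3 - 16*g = (g + 4)*(g^2 - 4*g) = (g - 4)*(g + 4)*(g)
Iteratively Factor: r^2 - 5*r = (r)*(r - 5)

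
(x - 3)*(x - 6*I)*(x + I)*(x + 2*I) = x^4 - 3*x^3 - 3*I*x^3 + 16*x^2 + 9*I*x^2 - 48*x + 12*I*x - 36*I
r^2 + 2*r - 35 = (r - 5)*(r + 7)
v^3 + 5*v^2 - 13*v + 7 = (v - 1)^2*(v + 7)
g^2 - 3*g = g*(g - 3)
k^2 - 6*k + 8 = (k - 4)*(k - 2)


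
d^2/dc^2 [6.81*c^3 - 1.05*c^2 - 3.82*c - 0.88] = 40.86*c - 2.1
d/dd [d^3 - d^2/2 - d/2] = 3*d^2 - d - 1/2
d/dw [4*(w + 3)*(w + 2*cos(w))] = 4*w - 4*(w + 3)*(2*sin(w) - 1) + 8*cos(w)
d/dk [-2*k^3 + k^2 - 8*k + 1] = -6*k^2 + 2*k - 8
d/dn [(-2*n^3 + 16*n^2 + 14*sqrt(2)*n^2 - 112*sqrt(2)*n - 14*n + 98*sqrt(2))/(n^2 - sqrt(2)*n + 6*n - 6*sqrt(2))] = 2*(-n^4 - 12*n^3 + 2*sqrt(2)*n^3 + 41*n^2 + 108*sqrt(2)*n^2 - 194*sqrt(2)*n - 168*n - 252*sqrt(2) + 770)/(n^4 - 2*sqrt(2)*n^3 + 12*n^3 - 24*sqrt(2)*n^2 + 38*n^2 - 72*sqrt(2)*n + 24*n + 72)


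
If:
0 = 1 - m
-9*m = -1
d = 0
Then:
No Solution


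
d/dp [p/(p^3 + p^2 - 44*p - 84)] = (p^3 + p^2 - p*(3*p^2 + 2*p - 44) - 44*p - 84)/(p^3 + p^2 - 44*p - 84)^2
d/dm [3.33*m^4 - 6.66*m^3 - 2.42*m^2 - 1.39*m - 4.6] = 13.32*m^3 - 19.98*m^2 - 4.84*m - 1.39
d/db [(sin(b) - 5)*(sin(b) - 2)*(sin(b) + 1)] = 3*(sin(b)^2 - 4*sin(b) + 1)*cos(b)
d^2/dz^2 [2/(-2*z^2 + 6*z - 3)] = 8*(2*z^2 - 6*z - 2*(2*z - 3)^2 + 3)/(2*z^2 - 6*z + 3)^3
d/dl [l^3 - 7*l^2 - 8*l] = 3*l^2 - 14*l - 8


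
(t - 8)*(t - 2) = t^2 - 10*t + 16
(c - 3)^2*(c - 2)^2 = c^4 - 10*c^3 + 37*c^2 - 60*c + 36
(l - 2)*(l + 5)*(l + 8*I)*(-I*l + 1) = -I*l^4 + 9*l^3 - 3*I*l^3 + 27*l^2 + 18*I*l^2 - 90*l + 24*I*l - 80*I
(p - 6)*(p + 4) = p^2 - 2*p - 24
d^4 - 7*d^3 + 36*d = d*(d - 6)*(d - 3)*(d + 2)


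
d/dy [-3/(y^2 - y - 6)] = 3*(2*y - 1)/(-y^2 + y + 6)^2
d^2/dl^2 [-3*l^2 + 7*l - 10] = -6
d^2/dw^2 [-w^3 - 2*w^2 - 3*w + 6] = -6*w - 4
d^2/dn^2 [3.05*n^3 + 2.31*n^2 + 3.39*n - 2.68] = 18.3*n + 4.62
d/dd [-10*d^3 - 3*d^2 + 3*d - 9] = -30*d^2 - 6*d + 3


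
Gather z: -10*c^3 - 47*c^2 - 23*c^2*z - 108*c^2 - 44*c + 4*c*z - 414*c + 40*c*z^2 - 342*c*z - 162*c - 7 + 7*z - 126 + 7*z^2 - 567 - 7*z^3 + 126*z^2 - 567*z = -10*c^3 - 155*c^2 - 620*c - 7*z^3 + z^2*(40*c + 133) + z*(-23*c^2 - 338*c - 560) - 700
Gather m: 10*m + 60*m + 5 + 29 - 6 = 70*m + 28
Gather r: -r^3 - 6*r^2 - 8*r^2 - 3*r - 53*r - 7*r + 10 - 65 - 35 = -r^3 - 14*r^2 - 63*r - 90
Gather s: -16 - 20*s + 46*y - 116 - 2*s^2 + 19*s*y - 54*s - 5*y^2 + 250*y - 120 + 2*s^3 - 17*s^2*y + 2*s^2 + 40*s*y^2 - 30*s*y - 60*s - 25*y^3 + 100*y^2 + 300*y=2*s^3 - 17*s^2*y + s*(40*y^2 - 11*y - 134) - 25*y^3 + 95*y^2 + 596*y - 252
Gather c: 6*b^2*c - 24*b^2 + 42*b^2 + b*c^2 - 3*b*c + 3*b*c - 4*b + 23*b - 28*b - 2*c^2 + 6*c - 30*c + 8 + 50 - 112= 18*b^2 - 9*b + c^2*(b - 2) + c*(6*b^2 - 24) - 54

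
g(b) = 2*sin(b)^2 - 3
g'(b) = 4*sin(b)*cos(b)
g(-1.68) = -1.02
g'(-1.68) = 0.43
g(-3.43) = -2.84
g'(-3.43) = -1.09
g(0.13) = -2.97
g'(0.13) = 0.51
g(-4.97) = -1.13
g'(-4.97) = 0.99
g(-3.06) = -2.99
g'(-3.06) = 0.32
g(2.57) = -2.41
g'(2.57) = -1.82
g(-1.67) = -1.02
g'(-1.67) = 0.39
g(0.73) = -2.11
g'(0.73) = 1.99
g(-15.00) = -2.15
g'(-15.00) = 1.98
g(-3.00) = -2.96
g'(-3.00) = 0.56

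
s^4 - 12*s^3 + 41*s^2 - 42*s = s*(s - 7)*(s - 3)*(s - 2)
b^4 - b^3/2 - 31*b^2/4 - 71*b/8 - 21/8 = (b - 7/2)*(b + 1/2)*(b + 1)*(b + 3/2)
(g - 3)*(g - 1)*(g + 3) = g^3 - g^2 - 9*g + 9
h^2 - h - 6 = (h - 3)*(h + 2)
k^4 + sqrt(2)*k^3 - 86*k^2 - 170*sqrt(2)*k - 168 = (k - 7*sqrt(2))*(k + sqrt(2))^2*(k + 6*sqrt(2))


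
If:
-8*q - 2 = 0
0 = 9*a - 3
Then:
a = 1/3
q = -1/4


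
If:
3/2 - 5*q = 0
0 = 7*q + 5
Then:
No Solution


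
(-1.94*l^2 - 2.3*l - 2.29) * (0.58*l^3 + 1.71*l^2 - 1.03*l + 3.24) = -1.1252*l^5 - 4.6514*l^4 - 3.263*l^3 - 7.8325*l^2 - 5.0933*l - 7.4196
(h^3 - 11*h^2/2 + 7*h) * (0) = 0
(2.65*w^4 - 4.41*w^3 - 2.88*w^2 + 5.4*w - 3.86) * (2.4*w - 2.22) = 6.36*w^5 - 16.467*w^4 + 2.8782*w^3 + 19.3536*w^2 - 21.252*w + 8.5692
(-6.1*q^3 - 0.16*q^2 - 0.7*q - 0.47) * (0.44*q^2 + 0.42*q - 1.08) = -2.684*q^5 - 2.6324*q^4 + 6.2128*q^3 - 0.328*q^2 + 0.5586*q + 0.5076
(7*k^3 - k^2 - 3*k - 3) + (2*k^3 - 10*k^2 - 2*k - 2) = 9*k^3 - 11*k^2 - 5*k - 5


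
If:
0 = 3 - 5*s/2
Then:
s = 6/5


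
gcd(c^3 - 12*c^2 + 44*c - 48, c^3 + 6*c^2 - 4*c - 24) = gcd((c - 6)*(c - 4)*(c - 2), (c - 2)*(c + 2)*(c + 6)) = c - 2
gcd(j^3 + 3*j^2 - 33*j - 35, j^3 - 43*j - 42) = j + 1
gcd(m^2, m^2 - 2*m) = m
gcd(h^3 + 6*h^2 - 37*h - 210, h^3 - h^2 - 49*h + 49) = h + 7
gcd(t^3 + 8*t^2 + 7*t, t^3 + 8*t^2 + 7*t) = t^3 + 8*t^2 + 7*t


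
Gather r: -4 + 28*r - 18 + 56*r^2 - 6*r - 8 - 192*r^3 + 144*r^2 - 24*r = -192*r^3 + 200*r^2 - 2*r - 30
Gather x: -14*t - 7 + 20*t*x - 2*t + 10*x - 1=-16*t + x*(20*t + 10) - 8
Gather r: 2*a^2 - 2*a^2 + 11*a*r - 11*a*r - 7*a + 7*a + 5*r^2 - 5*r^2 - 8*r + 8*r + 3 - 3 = 0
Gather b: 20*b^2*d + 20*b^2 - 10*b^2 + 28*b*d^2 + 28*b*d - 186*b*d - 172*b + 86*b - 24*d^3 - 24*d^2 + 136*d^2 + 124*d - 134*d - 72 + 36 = b^2*(20*d + 10) + b*(28*d^2 - 158*d - 86) - 24*d^3 + 112*d^2 - 10*d - 36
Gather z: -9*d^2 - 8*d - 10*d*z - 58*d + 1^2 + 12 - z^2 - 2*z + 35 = -9*d^2 - 66*d - z^2 + z*(-10*d - 2) + 48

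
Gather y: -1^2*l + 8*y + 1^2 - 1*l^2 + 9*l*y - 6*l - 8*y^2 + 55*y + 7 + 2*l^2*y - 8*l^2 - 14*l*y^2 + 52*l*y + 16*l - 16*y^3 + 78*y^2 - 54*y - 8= -9*l^2 + 9*l - 16*y^3 + y^2*(70 - 14*l) + y*(2*l^2 + 61*l + 9)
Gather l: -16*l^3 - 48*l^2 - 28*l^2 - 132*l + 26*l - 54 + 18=-16*l^3 - 76*l^2 - 106*l - 36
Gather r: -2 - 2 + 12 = 8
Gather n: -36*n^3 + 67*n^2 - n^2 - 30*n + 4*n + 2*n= -36*n^3 + 66*n^2 - 24*n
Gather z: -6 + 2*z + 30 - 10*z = 24 - 8*z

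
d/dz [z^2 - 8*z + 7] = 2*z - 8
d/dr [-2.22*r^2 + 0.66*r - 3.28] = 0.66 - 4.44*r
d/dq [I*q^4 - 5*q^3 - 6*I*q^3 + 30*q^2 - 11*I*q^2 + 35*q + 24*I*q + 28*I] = 4*I*q^3 + q^2*(-15 - 18*I) + q*(60 - 22*I) + 35 + 24*I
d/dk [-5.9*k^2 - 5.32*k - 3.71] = -11.8*k - 5.32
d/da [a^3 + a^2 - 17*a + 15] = 3*a^2 + 2*a - 17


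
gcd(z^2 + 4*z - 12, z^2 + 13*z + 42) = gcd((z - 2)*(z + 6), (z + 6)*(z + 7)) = z + 6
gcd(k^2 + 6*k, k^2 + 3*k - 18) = k + 6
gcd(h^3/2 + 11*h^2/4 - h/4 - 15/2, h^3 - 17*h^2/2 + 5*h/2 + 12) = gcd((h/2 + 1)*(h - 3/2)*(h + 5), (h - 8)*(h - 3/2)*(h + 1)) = h - 3/2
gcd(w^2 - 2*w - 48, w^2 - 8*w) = w - 8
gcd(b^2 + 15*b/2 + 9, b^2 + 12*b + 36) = b + 6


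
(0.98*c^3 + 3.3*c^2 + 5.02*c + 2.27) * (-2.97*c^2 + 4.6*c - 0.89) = -2.9106*c^5 - 5.293*c^4 - 0.601600000000001*c^3 + 13.4131*c^2 + 5.9742*c - 2.0203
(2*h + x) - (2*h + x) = 0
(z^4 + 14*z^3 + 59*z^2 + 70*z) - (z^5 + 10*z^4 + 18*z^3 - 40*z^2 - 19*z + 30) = -z^5 - 9*z^4 - 4*z^3 + 99*z^2 + 89*z - 30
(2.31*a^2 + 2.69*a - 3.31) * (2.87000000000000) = 6.6297*a^2 + 7.7203*a - 9.4997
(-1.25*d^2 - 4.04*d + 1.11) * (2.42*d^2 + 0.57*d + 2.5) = -3.025*d^4 - 10.4893*d^3 - 2.7416*d^2 - 9.4673*d + 2.775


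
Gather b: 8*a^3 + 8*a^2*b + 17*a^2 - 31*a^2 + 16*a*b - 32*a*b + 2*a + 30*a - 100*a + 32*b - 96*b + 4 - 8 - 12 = 8*a^3 - 14*a^2 - 68*a + b*(8*a^2 - 16*a - 64) - 16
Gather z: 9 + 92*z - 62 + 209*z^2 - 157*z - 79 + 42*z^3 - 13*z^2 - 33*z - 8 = 42*z^3 + 196*z^2 - 98*z - 140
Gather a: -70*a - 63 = -70*a - 63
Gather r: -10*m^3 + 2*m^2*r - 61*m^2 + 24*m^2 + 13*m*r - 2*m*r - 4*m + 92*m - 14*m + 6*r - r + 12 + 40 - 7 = -10*m^3 - 37*m^2 + 74*m + r*(2*m^2 + 11*m + 5) + 45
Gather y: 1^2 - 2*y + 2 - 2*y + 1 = 4 - 4*y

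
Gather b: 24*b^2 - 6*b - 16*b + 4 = 24*b^2 - 22*b + 4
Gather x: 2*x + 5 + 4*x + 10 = 6*x + 15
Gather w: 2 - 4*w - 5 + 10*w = 6*w - 3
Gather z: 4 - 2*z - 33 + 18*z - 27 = 16*z - 56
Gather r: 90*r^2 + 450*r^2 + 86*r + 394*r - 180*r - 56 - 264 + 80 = 540*r^2 + 300*r - 240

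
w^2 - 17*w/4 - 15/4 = (w - 5)*(w + 3/4)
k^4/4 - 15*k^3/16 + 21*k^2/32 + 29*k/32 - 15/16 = (k/4 + 1/4)*(k - 2)*(k - 3/2)*(k - 5/4)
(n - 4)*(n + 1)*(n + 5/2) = n^3 - n^2/2 - 23*n/2 - 10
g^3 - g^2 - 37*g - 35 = (g - 7)*(g + 1)*(g + 5)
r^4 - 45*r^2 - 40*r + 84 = (r - 7)*(r - 1)*(r + 2)*(r + 6)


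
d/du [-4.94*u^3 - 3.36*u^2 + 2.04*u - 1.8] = -14.82*u^2 - 6.72*u + 2.04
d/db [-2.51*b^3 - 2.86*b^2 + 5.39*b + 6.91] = -7.53*b^2 - 5.72*b + 5.39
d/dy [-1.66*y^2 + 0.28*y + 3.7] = 0.28 - 3.32*y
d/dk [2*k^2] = 4*k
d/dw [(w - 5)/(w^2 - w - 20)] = -1/(w^2 + 8*w + 16)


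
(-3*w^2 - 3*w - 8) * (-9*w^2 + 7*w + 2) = 27*w^4 + 6*w^3 + 45*w^2 - 62*w - 16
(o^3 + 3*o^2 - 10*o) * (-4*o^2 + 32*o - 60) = -4*o^5 + 20*o^4 + 76*o^3 - 500*o^2 + 600*o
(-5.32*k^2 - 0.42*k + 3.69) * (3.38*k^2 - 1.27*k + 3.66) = -17.9816*k^4 + 5.3368*k^3 - 6.4656*k^2 - 6.2235*k + 13.5054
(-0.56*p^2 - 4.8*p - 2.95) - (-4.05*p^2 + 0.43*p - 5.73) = 3.49*p^2 - 5.23*p + 2.78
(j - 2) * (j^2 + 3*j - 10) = j^3 + j^2 - 16*j + 20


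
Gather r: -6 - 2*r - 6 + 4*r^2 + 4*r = 4*r^2 + 2*r - 12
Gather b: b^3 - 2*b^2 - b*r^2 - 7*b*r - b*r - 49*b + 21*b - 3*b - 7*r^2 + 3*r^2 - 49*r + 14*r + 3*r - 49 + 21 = b^3 - 2*b^2 + b*(-r^2 - 8*r - 31) - 4*r^2 - 32*r - 28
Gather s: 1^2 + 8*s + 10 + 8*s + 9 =16*s + 20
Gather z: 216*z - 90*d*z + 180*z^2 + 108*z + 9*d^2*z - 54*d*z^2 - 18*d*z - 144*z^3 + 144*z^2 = -144*z^3 + z^2*(324 - 54*d) + z*(9*d^2 - 108*d + 324)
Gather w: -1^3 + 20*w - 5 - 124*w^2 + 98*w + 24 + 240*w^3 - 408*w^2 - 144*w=240*w^3 - 532*w^2 - 26*w + 18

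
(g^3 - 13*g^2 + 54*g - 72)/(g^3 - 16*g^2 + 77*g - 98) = (g^3 - 13*g^2 + 54*g - 72)/(g^3 - 16*g^2 + 77*g - 98)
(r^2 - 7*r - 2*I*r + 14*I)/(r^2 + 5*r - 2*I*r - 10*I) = (r - 7)/(r + 5)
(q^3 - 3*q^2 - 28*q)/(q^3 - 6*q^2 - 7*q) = (q + 4)/(q + 1)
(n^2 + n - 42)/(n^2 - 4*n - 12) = (n + 7)/(n + 2)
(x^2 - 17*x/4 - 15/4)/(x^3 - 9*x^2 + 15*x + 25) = (x + 3/4)/(x^2 - 4*x - 5)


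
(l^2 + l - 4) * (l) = l^3 + l^2 - 4*l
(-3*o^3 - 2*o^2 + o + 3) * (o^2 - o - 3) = -3*o^5 + o^4 + 12*o^3 + 8*o^2 - 6*o - 9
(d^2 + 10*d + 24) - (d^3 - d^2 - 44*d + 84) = -d^3 + 2*d^2 + 54*d - 60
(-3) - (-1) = -2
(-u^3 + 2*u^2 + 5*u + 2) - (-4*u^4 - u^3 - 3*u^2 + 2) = 4*u^4 + 5*u^2 + 5*u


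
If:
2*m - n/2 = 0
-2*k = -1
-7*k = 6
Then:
No Solution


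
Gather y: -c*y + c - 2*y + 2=c + y*(-c - 2) + 2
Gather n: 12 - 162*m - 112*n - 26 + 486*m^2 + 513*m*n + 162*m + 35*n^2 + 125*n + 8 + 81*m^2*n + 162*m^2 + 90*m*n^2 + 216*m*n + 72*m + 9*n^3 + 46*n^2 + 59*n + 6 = 648*m^2 + 72*m + 9*n^3 + n^2*(90*m + 81) + n*(81*m^2 + 729*m + 72)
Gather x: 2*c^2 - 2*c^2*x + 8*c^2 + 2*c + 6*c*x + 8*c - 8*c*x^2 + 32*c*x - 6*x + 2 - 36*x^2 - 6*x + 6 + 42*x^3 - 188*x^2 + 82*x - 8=10*c^2 + 10*c + 42*x^3 + x^2*(-8*c - 224) + x*(-2*c^2 + 38*c + 70)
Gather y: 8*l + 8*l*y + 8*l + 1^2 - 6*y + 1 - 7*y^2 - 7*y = 16*l - 7*y^2 + y*(8*l - 13) + 2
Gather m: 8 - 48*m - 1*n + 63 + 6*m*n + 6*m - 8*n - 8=m*(6*n - 42) - 9*n + 63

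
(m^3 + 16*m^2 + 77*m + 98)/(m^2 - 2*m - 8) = (m^2 + 14*m + 49)/(m - 4)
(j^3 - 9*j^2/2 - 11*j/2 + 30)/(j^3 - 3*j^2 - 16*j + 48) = (j + 5/2)/(j + 4)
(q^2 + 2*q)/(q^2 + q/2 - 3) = 2*q/(2*q - 3)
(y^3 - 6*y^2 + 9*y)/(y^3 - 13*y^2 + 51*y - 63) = y/(y - 7)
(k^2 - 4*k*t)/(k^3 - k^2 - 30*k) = (-k + 4*t)/(-k^2 + k + 30)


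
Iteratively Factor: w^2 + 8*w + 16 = (w + 4)*(w + 4)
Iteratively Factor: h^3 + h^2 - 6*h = (h - 2)*(h^2 + 3*h) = h*(h - 2)*(h + 3)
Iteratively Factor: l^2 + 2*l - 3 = (l + 3)*(l - 1)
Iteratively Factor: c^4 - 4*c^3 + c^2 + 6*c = (c)*(c^3 - 4*c^2 + c + 6) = c*(c + 1)*(c^2 - 5*c + 6) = c*(c - 2)*(c + 1)*(c - 3)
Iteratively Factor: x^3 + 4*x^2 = (x + 4)*(x^2) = x*(x + 4)*(x)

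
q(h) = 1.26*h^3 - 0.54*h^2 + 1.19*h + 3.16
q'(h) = 3.78*h^2 - 1.08*h + 1.19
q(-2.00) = -11.46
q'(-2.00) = 18.47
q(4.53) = 114.60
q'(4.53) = 73.87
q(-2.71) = -29.11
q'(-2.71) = 31.88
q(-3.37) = -55.21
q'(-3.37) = 47.76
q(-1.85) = -8.87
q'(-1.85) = 16.13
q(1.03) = 5.19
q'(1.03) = 4.09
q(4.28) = 97.15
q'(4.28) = 65.81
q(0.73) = 4.23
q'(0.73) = 2.42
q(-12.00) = -2266.16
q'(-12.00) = 558.47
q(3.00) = 35.89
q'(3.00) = 31.97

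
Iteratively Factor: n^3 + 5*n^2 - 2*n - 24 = (n + 4)*(n^2 + n - 6) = (n - 2)*(n + 4)*(n + 3)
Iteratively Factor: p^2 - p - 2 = (p - 2)*(p + 1)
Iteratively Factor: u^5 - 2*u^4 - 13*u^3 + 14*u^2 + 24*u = (u)*(u^4 - 2*u^3 - 13*u^2 + 14*u + 24) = u*(u + 3)*(u^3 - 5*u^2 + 2*u + 8) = u*(u - 4)*(u + 3)*(u^2 - u - 2) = u*(u - 4)*(u + 1)*(u + 3)*(u - 2)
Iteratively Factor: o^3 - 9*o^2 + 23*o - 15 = (o - 5)*(o^2 - 4*o + 3) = (o - 5)*(o - 1)*(o - 3)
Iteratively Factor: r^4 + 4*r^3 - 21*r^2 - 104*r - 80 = (r + 4)*(r^3 - 21*r - 20) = (r + 1)*(r + 4)*(r^2 - r - 20) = (r - 5)*(r + 1)*(r + 4)*(r + 4)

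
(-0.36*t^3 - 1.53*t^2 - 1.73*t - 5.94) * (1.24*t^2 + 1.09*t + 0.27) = -0.4464*t^5 - 2.2896*t^4 - 3.9101*t^3 - 9.6644*t^2 - 6.9417*t - 1.6038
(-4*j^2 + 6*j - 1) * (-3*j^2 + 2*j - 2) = 12*j^4 - 26*j^3 + 23*j^2 - 14*j + 2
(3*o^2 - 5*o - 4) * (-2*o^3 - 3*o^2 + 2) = -6*o^5 + o^4 + 23*o^3 + 18*o^2 - 10*o - 8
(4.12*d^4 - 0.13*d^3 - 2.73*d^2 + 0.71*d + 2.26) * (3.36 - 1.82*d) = -7.4984*d^5 + 14.0798*d^4 + 4.5318*d^3 - 10.465*d^2 - 1.7276*d + 7.5936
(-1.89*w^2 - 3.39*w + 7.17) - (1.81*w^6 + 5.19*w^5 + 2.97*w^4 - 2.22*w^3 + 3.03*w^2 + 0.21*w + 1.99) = -1.81*w^6 - 5.19*w^5 - 2.97*w^4 + 2.22*w^3 - 4.92*w^2 - 3.6*w + 5.18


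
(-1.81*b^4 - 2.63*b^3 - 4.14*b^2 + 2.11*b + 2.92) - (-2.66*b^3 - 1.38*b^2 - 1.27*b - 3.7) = -1.81*b^4 + 0.0300000000000002*b^3 - 2.76*b^2 + 3.38*b + 6.62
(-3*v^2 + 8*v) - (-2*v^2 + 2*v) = -v^2 + 6*v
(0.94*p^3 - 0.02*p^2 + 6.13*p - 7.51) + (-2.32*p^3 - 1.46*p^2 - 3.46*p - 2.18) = -1.38*p^3 - 1.48*p^2 + 2.67*p - 9.69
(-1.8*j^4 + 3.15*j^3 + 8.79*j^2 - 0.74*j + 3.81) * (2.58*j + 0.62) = -4.644*j^5 + 7.011*j^4 + 24.6312*j^3 + 3.5406*j^2 + 9.371*j + 2.3622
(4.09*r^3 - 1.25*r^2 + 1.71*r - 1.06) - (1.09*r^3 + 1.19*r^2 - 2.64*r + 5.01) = 3.0*r^3 - 2.44*r^2 + 4.35*r - 6.07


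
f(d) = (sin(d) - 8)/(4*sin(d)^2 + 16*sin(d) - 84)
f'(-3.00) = 0.00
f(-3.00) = 0.09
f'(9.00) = -0.01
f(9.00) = 0.10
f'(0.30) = 0.01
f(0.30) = 0.10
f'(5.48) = -0.00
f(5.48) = 0.09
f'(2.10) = -0.01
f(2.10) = 0.11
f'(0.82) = 0.01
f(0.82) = 0.10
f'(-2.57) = -0.00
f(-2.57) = 0.09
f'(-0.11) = 0.00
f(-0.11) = 0.09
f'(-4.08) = -0.01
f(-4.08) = 0.11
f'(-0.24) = 0.00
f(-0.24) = 0.09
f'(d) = (-8*sin(d)*cos(d) - 16*cos(d))*(sin(d) - 8)/(4*sin(d)^2 + 16*sin(d) - 84)^2 + cos(d)/(4*sin(d)^2 + 16*sin(d) - 84) = (16*sin(d) + cos(d)^2 + 10)*cos(d)/(4*(sin(d)^2 + 4*sin(d) - 21)^2)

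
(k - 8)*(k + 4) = k^2 - 4*k - 32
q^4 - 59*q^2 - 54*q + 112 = (q - 8)*(q - 1)*(q + 2)*(q + 7)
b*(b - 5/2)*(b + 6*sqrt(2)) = b^3 - 5*b^2/2 + 6*sqrt(2)*b^2 - 15*sqrt(2)*b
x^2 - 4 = (x - 2)*(x + 2)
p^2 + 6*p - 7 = (p - 1)*(p + 7)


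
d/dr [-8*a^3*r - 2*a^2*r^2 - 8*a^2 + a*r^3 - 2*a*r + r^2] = -8*a^3 - 4*a^2*r + 3*a*r^2 - 2*a + 2*r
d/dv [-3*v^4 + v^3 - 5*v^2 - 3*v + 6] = -12*v^3 + 3*v^2 - 10*v - 3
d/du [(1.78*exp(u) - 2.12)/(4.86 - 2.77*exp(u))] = 2.7784*exp(u)/(2.77*exp(u) - 4.86)^2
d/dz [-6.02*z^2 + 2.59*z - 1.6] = 2.59 - 12.04*z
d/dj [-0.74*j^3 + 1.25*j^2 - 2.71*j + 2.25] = -2.22*j^2 + 2.5*j - 2.71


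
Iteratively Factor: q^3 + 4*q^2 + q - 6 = (q + 3)*(q^2 + q - 2) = (q - 1)*(q + 3)*(q + 2)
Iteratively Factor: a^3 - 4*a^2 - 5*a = (a)*(a^2 - 4*a - 5) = a*(a - 5)*(a + 1)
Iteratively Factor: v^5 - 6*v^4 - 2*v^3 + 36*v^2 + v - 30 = (v + 2)*(v^4 - 8*v^3 + 14*v^2 + 8*v - 15) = (v - 3)*(v + 2)*(v^3 - 5*v^2 - v + 5) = (v - 3)*(v + 1)*(v + 2)*(v^2 - 6*v + 5) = (v - 5)*(v - 3)*(v + 1)*(v + 2)*(v - 1)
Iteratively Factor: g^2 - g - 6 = (g + 2)*(g - 3)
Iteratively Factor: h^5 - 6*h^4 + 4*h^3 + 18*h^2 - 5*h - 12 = (h + 1)*(h^4 - 7*h^3 + 11*h^2 + 7*h - 12) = (h + 1)^2*(h^3 - 8*h^2 + 19*h - 12) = (h - 1)*(h + 1)^2*(h^2 - 7*h + 12) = (h - 3)*(h - 1)*(h + 1)^2*(h - 4)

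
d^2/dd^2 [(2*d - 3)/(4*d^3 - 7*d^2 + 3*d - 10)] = 2*(96*d^5 - 456*d^4 + 746*d^3 - 69*d^2 - 591*d + 243)/(64*d^9 - 336*d^8 + 732*d^7 - 1327*d^6 + 2229*d^5 - 2379*d^4 + 2487*d^3 - 2370*d^2 + 900*d - 1000)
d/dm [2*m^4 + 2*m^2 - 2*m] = 8*m^3 + 4*m - 2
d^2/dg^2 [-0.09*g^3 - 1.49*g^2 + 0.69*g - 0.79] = -0.54*g - 2.98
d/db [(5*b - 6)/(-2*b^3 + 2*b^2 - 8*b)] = (-5*b*(b^2 - b + 4) + (5*b - 6)*(3*b^2 - 2*b + 4))/(2*b^2*(b^2 - b + 4)^2)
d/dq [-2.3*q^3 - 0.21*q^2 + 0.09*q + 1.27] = -6.9*q^2 - 0.42*q + 0.09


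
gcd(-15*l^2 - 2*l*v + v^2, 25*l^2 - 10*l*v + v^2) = -5*l + v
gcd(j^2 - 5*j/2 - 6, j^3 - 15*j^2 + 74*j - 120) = j - 4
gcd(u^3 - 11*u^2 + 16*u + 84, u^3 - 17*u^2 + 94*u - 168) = u^2 - 13*u + 42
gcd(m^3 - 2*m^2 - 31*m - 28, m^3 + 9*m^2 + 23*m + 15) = m + 1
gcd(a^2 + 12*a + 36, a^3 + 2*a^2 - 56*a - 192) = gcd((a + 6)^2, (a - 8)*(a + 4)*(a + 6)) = a + 6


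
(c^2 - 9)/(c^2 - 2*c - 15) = (c - 3)/(c - 5)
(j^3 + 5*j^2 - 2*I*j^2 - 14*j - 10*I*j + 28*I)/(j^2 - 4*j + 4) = (j^2 + j*(7 - 2*I) - 14*I)/(j - 2)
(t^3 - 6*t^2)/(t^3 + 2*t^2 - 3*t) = t*(t - 6)/(t^2 + 2*t - 3)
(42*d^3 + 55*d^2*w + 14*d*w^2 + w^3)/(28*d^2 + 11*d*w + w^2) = (6*d^2 + 7*d*w + w^2)/(4*d + w)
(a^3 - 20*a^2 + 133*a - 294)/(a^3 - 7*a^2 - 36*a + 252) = (a - 7)/(a + 6)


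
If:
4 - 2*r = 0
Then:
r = 2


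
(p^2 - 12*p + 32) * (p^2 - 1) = p^4 - 12*p^3 + 31*p^2 + 12*p - 32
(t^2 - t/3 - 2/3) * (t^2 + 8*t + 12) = t^4 + 23*t^3/3 + 26*t^2/3 - 28*t/3 - 8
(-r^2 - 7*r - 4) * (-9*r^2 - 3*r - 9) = 9*r^4 + 66*r^3 + 66*r^2 + 75*r + 36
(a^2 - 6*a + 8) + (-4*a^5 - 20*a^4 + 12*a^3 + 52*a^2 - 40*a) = -4*a^5 - 20*a^4 + 12*a^3 + 53*a^2 - 46*a + 8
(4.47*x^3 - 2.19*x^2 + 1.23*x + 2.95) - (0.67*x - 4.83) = 4.47*x^3 - 2.19*x^2 + 0.56*x + 7.78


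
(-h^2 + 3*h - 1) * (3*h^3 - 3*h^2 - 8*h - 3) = -3*h^5 + 12*h^4 - 4*h^3 - 18*h^2 - h + 3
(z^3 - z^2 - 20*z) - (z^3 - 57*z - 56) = -z^2 + 37*z + 56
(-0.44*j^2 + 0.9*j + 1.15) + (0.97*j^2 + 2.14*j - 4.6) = 0.53*j^2 + 3.04*j - 3.45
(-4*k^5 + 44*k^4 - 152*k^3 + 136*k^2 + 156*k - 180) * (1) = -4*k^5 + 44*k^4 - 152*k^3 + 136*k^2 + 156*k - 180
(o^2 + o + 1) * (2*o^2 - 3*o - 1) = 2*o^4 - o^3 - 2*o^2 - 4*o - 1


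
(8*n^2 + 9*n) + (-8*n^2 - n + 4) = 8*n + 4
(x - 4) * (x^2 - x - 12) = x^3 - 5*x^2 - 8*x + 48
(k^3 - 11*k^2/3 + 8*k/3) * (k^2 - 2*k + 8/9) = k^5 - 17*k^4/3 + 98*k^3/9 - 232*k^2/27 + 64*k/27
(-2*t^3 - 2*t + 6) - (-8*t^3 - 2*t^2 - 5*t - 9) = 6*t^3 + 2*t^2 + 3*t + 15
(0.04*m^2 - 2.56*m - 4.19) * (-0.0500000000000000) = -0.002*m^2 + 0.128*m + 0.2095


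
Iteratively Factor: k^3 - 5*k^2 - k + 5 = (k + 1)*(k^2 - 6*k + 5) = (k - 1)*(k + 1)*(k - 5)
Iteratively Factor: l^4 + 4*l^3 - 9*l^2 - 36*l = (l + 3)*(l^3 + l^2 - 12*l) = (l + 3)*(l + 4)*(l^2 - 3*l) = l*(l + 3)*(l + 4)*(l - 3)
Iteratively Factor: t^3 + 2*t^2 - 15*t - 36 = (t - 4)*(t^2 + 6*t + 9) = (t - 4)*(t + 3)*(t + 3)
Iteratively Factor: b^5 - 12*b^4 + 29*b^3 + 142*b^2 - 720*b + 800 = (b - 4)*(b^4 - 8*b^3 - 3*b^2 + 130*b - 200) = (b - 5)*(b - 4)*(b^3 - 3*b^2 - 18*b + 40) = (b - 5)*(b - 4)*(b - 2)*(b^2 - b - 20) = (b - 5)*(b - 4)*(b - 2)*(b + 4)*(b - 5)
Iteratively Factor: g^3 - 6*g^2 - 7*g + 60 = (g + 3)*(g^2 - 9*g + 20) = (g - 5)*(g + 3)*(g - 4)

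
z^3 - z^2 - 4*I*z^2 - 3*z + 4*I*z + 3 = (z - 1)*(z - 3*I)*(z - I)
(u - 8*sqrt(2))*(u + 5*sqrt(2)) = u^2 - 3*sqrt(2)*u - 80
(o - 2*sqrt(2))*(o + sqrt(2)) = o^2 - sqrt(2)*o - 4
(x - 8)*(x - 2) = x^2 - 10*x + 16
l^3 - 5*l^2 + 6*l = l*(l - 3)*(l - 2)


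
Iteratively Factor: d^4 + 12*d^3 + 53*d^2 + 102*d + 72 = (d + 4)*(d^3 + 8*d^2 + 21*d + 18) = (d + 3)*(d + 4)*(d^2 + 5*d + 6) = (d + 3)^2*(d + 4)*(d + 2)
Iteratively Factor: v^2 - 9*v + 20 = (v - 5)*(v - 4)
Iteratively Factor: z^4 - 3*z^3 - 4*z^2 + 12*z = (z - 3)*(z^3 - 4*z) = z*(z - 3)*(z^2 - 4) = z*(z - 3)*(z - 2)*(z + 2)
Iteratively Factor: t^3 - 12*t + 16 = (t + 4)*(t^2 - 4*t + 4) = (t - 2)*(t + 4)*(t - 2)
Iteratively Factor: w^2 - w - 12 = (w + 3)*(w - 4)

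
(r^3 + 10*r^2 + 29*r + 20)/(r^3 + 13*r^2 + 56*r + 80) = (r + 1)/(r + 4)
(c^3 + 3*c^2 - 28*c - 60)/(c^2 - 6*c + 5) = (c^2 + 8*c + 12)/(c - 1)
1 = 1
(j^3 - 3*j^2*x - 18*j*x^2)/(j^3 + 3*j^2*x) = (j - 6*x)/j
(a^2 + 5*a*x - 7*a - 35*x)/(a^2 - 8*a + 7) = (a + 5*x)/(a - 1)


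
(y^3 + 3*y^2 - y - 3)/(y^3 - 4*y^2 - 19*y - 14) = (y^2 + 2*y - 3)/(y^2 - 5*y - 14)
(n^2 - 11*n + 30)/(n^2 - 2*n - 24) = (n - 5)/(n + 4)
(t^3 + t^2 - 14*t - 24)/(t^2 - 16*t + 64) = (t^3 + t^2 - 14*t - 24)/(t^2 - 16*t + 64)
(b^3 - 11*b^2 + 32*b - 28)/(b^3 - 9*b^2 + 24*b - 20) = (b - 7)/(b - 5)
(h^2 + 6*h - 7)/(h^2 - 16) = (h^2 + 6*h - 7)/(h^2 - 16)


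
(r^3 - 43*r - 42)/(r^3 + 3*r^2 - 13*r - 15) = (r^2 - r - 42)/(r^2 + 2*r - 15)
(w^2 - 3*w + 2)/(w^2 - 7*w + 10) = (w - 1)/(w - 5)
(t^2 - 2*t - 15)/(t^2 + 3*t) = (t - 5)/t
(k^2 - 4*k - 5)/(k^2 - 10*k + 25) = (k + 1)/(k - 5)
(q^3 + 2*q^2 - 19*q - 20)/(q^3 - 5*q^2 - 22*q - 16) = (q^2 + q - 20)/(q^2 - 6*q - 16)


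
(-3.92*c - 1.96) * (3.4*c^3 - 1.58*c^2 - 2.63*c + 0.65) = -13.328*c^4 - 0.4704*c^3 + 13.4064*c^2 + 2.6068*c - 1.274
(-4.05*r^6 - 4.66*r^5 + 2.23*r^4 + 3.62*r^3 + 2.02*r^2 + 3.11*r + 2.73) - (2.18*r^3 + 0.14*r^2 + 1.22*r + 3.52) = -4.05*r^6 - 4.66*r^5 + 2.23*r^4 + 1.44*r^3 + 1.88*r^2 + 1.89*r - 0.79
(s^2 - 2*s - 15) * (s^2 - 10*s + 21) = s^4 - 12*s^3 + 26*s^2 + 108*s - 315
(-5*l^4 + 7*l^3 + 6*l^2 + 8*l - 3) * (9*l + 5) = -45*l^5 + 38*l^4 + 89*l^3 + 102*l^2 + 13*l - 15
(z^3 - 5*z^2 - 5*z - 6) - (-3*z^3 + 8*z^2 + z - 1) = 4*z^3 - 13*z^2 - 6*z - 5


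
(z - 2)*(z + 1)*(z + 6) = z^3 + 5*z^2 - 8*z - 12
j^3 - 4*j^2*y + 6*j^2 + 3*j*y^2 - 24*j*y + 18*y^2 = (j + 6)*(j - 3*y)*(j - y)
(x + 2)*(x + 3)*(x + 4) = x^3 + 9*x^2 + 26*x + 24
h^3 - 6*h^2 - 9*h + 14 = (h - 7)*(h - 1)*(h + 2)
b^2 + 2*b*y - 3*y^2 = (b - y)*(b + 3*y)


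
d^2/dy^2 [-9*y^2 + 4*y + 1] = -18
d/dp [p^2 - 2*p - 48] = 2*p - 2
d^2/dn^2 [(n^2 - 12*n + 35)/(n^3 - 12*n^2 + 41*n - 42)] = 2*(n^3 - 15*n^2 + 57*n - 65)/(n^6 - 15*n^5 + 93*n^4 - 305*n^3 + 558*n^2 - 540*n + 216)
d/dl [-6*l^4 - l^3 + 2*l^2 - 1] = l*(-24*l^2 - 3*l + 4)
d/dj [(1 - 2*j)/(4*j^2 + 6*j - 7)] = 8*(j^2 - j + 1)/(16*j^4 + 48*j^3 - 20*j^2 - 84*j + 49)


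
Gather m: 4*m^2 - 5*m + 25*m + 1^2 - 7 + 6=4*m^2 + 20*m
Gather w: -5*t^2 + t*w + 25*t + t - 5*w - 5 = -5*t^2 + 26*t + w*(t - 5) - 5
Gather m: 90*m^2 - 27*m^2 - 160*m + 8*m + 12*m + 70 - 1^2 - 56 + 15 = 63*m^2 - 140*m + 28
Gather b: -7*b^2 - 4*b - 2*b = -7*b^2 - 6*b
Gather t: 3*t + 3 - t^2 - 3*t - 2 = 1 - t^2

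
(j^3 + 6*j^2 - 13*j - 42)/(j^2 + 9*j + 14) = j - 3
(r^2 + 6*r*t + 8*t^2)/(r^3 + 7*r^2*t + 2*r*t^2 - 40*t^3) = (r + 2*t)/(r^2 + 3*r*t - 10*t^2)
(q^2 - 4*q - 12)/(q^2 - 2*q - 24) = (q + 2)/(q + 4)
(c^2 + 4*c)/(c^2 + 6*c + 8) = c/(c + 2)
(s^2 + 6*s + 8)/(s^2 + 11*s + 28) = (s + 2)/(s + 7)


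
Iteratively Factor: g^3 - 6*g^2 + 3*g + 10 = (g - 2)*(g^2 - 4*g - 5) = (g - 2)*(g + 1)*(g - 5)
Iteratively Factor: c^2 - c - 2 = (c + 1)*(c - 2)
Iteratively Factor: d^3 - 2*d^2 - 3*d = (d)*(d^2 - 2*d - 3) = d*(d - 3)*(d + 1)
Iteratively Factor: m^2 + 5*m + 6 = (m + 2)*(m + 3)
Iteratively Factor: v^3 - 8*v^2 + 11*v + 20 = (v - 4)*(v^2 - 4*v - 5) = (v - 5)*(v - 4)*(v + 1)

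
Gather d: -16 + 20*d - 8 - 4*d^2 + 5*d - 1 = -4*d^2 + 25*d - 25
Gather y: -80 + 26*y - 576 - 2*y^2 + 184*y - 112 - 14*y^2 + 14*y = -16*y^2 + 224*y - 768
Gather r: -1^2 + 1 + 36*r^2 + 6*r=36*r^2 + 6*r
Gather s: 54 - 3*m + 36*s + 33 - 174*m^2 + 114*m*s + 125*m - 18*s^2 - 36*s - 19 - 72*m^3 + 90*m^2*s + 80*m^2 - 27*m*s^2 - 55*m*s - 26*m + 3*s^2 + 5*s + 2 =-72*m^3 - 94*m^2 + 96*m + s^2*(-27*m - 15) + s*(90*m^2 + 59*m + 5) + 70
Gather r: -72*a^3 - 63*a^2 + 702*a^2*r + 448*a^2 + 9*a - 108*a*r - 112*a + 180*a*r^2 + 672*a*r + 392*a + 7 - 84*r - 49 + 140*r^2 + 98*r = -72*a^3 + 385*a^2 + 289*a + r^2*(180*a + 140) + r*(702*a^2 + 564*a + 14) - 42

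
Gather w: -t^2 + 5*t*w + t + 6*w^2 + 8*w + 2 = -t^2 + t + 6*w^2 + w*(5*t + 8) + 2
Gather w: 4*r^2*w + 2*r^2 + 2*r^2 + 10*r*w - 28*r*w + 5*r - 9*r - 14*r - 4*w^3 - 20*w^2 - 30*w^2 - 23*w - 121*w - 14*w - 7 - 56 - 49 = 4*r^2 - 18*r - 4*w^3 - 50*w^2 + w*(4*r^2 - 18*r - 158) - 112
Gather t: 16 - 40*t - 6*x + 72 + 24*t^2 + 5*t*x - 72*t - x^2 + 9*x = 24*t^2 + t*(5*x - 112) - x^2 + 3*x + 88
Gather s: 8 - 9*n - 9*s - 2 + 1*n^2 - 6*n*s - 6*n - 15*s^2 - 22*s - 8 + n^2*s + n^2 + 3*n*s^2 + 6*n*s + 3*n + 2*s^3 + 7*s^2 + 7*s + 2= 2*n^2 - 12*n + 2*s^3 + s^2*(3*n - 8) + s*(n^2 - 24)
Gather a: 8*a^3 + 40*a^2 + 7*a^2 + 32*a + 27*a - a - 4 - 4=8*a^3 + 47*a^2 + 58*a - 8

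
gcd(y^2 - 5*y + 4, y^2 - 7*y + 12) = y - 4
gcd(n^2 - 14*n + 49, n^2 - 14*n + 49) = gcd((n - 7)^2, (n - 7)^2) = n^2 - 14*n + 49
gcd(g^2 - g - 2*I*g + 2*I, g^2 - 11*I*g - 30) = 1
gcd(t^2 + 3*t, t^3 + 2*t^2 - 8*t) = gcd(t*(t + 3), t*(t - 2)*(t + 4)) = t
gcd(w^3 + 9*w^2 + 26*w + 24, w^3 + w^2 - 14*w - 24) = w^2 + 5*w + 6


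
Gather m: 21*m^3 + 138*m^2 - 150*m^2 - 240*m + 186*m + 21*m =21*m^3 - 12*m^2 - 33*m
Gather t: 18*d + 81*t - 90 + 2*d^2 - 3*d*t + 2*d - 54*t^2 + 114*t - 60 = 2*d^2 + 20*d - 54*t^2 + t*(195 - 3*d) - 150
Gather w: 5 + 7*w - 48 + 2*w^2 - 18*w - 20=2*w^2 - 11*w - 63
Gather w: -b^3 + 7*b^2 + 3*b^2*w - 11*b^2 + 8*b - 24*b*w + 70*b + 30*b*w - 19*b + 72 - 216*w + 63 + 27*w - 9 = -b^3 - 4*b^2 + 59*b + w*(3*b^2 + 6*b - 189) + 126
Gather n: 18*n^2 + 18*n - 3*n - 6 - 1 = 18*n^2 + 15*n - 7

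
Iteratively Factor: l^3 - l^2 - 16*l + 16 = (l - 1)*(l^2 - 16) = (l - 1)*(l + 4)*(l - 4)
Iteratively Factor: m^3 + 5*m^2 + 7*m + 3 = (m + 3)*(m^2 + 2*m + 1) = (m + 1)*(m + 3)*(m + 1)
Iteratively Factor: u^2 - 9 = (u + 3)*(u - 3)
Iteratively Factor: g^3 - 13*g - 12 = (g - 4)*(g^2 + 4*g + 3) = (g - 4)*(g + 3)*(g + 1)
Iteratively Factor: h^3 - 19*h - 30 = (h + 3)*(h^2 - 3*h - 10) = (h - 5)*(h + 3)*(h + 2)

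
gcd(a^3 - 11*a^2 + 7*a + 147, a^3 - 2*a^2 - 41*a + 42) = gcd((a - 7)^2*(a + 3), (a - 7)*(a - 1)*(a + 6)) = a - 7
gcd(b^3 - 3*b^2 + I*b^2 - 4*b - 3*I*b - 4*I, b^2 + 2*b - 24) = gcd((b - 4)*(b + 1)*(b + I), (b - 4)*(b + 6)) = b - 4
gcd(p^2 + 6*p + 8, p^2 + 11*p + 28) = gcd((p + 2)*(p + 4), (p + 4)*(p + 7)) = p + 4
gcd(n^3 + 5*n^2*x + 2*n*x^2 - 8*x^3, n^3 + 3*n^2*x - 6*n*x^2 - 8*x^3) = n + 4*x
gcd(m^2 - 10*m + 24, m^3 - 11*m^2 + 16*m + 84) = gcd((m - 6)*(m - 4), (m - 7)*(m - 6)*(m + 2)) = m - 6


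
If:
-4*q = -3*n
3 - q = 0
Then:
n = 4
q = 3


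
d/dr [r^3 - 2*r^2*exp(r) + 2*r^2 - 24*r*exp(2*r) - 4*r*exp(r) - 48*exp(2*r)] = -2*r^2*exp(r) + 3*r^2 - 48*r*exp(2*r) - 8*r*exp(r) + 4*r - 120*exp(2*r) - 4*exp(r)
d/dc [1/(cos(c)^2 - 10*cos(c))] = 2*(cos(c) - 5)*sin(c)/((cos(c) - 10)^2*cos(c)^2)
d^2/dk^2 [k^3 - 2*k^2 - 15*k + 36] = 6*k - 4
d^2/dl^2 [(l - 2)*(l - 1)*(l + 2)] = 6*l - 2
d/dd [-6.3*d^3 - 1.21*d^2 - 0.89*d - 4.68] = -18.9*d^2 - 2.42*d - 0.89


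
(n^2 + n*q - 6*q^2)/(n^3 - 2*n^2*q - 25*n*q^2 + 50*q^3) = (-n - 3*q)/(-n^2 + 25*q^2)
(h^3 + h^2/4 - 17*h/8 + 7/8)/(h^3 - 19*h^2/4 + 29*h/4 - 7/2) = (8*h^2 + 10*h - 7)/(2*(4*h^2 - 15*h + 14))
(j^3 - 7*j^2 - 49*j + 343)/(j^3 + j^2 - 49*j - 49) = (j - 7)/(j + 1)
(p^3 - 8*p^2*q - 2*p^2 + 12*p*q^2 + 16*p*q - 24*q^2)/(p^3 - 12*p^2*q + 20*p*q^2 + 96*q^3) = (p^2 - 2*p*q - 2*p + 4*q)/(p^2 - 6*p*q - 16*q^2)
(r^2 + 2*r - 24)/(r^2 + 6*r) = (r - 4)/r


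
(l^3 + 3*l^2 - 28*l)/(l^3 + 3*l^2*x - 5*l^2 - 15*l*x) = (l^2 + 3*l - 28)/(l^2 + 3*l*x - 5*l - 15*x)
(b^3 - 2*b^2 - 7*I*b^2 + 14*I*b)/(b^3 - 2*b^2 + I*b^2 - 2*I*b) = (b - 7*I)/(b + I)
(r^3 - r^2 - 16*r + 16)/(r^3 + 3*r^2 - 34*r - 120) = (r^2 - 5*r + 4)/(r^2 - r - 30)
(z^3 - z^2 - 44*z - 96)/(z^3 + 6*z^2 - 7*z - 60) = (z^2 - 5*z - 24)/(z^2 + 2*z - 15)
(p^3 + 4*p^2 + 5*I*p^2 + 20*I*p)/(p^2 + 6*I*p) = (p^2 + p*(4 + 5*I) + 20*I)/(p + 6*I)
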